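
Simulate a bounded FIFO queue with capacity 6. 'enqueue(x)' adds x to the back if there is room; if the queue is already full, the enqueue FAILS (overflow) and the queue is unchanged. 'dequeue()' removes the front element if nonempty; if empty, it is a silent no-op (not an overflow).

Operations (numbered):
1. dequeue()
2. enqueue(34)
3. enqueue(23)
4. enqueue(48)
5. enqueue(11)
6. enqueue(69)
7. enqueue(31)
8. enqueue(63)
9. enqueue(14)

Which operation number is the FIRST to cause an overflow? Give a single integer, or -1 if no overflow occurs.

1. dequeue(): empty, no-op, size=0
2. enqueue(34): size=1
3. enqueue(23): size=2
4. enqueue(48): size=3
5. enqueue(11): size=4
6. enqueue(69): size=5
7. enqueue(31): size=6
8. enqueue(63): size=6=cap → OVERFLOW (fail)
9. enqueue(14): size=6=cap → OVERFLOW (fail)

Answer: 8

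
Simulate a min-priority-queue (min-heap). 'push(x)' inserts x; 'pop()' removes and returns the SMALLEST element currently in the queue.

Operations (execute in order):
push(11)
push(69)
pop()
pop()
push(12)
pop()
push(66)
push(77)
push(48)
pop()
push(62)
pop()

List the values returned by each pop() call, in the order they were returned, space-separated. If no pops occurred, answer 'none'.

push(11): heap contents = [11]
push(69): heap contents = [11, 69]
pop() → 11: heap contents = [69]
pop() → 69: heap contents = []
push(12): heap contents = [12]
pop() → 12: heap contents = []
push(66): heap contents = [66]
push(77): heap contents = [66, 77]
push(48): heap contents = [48, 66, 77]
pop() → 48: heap contents = [66, 77]
push(62): heap contents = [62, 66, 77]
pop() → 62: heap contents = [66, 77]

Answer: 11 69 12 48 62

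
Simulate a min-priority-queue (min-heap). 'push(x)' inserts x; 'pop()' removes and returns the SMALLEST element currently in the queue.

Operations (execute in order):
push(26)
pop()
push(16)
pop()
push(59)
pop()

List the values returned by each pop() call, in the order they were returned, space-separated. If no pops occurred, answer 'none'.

push(26): heap contents = [26]
pop() → 26: heap contents = []
push(16): heap contents = [16]
pop() → 16: heap contents = []
push(59): heap contents = [59]
pop() → 59: heap contents = []

Answer: 26 16 59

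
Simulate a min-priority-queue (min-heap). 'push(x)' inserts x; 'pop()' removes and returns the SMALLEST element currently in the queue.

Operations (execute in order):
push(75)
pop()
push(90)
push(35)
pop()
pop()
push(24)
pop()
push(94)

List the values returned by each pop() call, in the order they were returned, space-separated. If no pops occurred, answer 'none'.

push(75): heap contents = [75]
pop() → 75: heap contents = []
push(90): heap contents = [90]
push(35): heap contents = [35, 90]
pop() → 35: heap contents = [90]
pop() → 90: heap contents = []
push(24): heap contents = [24]
pop() → 24: heap contents = []
push(94): heap contents = [94]

Answer: 75 35 90 24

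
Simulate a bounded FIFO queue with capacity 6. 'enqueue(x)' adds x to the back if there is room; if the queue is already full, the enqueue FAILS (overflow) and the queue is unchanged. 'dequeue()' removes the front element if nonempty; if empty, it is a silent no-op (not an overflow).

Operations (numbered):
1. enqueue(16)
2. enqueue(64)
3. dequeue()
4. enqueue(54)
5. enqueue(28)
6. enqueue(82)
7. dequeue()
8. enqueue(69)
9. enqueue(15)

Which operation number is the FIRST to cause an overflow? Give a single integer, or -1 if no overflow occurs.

1. enqueue(16): size=1
2. enqueue(64): size=2
3. dequeue(): size=1
4. enqueue(54): size=2
5. enqueue(28): size=3
6. enqueue(82): size=4
7. dequeue(): size=3
8. enqueue(69): size=4
9. enqueue(15): size=5

Answer: -1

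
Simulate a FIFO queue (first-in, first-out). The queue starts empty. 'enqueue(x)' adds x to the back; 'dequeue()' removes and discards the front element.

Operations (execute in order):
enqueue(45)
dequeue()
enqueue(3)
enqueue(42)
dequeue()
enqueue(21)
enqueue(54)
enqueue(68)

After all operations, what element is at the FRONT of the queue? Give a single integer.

enqueue(45): queue = [45]
dequeue(): queue = []
enqueue(3): queue = [3]
enqueue(42): queue = [3, 42]
dequeue(): queue = [42]
enqueue(21): queue = [42, 21]
enqueue(54): queue = [42, 21, 54]
enqueue(68): queue = [42, 21, 54, 68]

Answer: 42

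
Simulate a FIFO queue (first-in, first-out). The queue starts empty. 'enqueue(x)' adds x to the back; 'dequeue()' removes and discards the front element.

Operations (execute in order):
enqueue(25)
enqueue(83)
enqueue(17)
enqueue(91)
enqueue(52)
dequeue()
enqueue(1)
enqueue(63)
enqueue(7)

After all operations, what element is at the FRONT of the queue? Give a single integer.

enqueue(25): queue = [25]
enqueue(83): queue = [25, 83]
enqueue(17): queue = [25, 83, 17]
enqueue(91): queue = [25, 83, 17, 91]
enqueue(52): queue = [25, 83, 17, 91, 52]
dequeue(): queue = [83, 17, 91, 52]
enqueue(1): queue = [83, 17, 91, 52, 1]
enqueue(63): queue = [83, 17, 91, 52, 1, 63]
enqueue(7): queue = [83, 17, 91, 52, 1, 63, 7]

Answer: 83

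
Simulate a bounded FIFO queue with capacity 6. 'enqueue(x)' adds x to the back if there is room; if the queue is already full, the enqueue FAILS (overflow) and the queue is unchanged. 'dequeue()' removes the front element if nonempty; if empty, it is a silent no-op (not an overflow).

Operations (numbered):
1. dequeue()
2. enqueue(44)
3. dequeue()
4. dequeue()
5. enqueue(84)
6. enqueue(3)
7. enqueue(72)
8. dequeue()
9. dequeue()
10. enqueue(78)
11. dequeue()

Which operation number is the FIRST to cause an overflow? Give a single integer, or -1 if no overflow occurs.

1. dequeue(): empty, no-op, size=0
2. enqueue(44): size=1
3. dequeue(): size=0
4. dequeue(): empty, no-op, size=0
5. enqueue(84): size=1
6. enqueue(3): size=2
7. enqueue(72): size=3
8. dequeue(): size=2
9. dequeue(): size=1
10. enqueue(78): size=2
11. dequeue(): size=1

Answer: -1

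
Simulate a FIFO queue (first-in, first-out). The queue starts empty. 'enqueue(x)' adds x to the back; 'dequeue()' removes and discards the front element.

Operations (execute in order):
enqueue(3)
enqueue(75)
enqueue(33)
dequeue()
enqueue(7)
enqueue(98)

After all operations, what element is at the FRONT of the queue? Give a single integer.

Answer: 75

Derivation:
enqueue(3): queue = [3]
enqueue(75): queue = [3, 75]
enqueue(33): queue = [3, 75, 33]
dequeue(): queue = [75, 33]
enqueue(7): queue = [75, 33, 7]
enqueue(98): queue = [75, 33, 7, 98]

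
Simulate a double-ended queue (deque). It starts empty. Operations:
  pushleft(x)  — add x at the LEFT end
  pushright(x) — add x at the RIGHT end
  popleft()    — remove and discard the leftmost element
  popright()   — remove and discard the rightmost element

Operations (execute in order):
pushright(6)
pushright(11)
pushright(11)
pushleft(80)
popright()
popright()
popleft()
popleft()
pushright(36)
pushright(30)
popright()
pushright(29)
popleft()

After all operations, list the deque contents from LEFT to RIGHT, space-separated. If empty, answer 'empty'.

Answer: 29

Derivation:
pushright(6): [6]
pushright(11): [6, 11]
pushright(11): [6, 11, 11]
pushleft(80): [80, 6, 11, 11]
popright(): [80, 6, 11]
popright(): [80, 6]
popleft(): [6]
popleft(): []
pushright(36): [36]
pushright(30): [36, 30]
popright(): [36]
pushright(29): [36, 29]
popleft(): [29]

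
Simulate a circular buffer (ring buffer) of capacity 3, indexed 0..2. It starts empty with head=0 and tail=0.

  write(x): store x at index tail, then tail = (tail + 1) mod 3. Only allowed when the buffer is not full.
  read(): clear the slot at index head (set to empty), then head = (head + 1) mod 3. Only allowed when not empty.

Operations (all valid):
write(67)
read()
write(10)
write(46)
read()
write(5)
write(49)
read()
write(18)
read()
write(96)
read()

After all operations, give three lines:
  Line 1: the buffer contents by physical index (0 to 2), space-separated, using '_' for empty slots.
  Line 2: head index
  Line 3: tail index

Answer: 96 _ 18
2
1

Derivation:
write(67): buf=[67 _ _], head=0, tail=1, size=1
read(): buf=[_ _ _], head=1, tail=1, size=0
write(10): buf=[_ 10 _], head=1, tail=2, size=1
write(46): buf=[_ 10 46], head=1, tail=0, size=2
read(): buf=[_ _ 46], head=2, tail=0, size=1
write(5): buf=[5 _ 46], head=2, tail=1, size=2
write(49): buf=[5 49 46], head=2, tail=2, size=3
read(): buf=[5 49 _], head=0, tail=2, size=2
write(18): buf=[5 49 18], head=0, tail=0, size=3
read(): buf=[_ 49 18], head=1, tail=0, size=2
write(96): buf=[96 49 18], head=1, tail=1, size=3
read(): buf=[96 _ 18], head=2, tail=1, size=2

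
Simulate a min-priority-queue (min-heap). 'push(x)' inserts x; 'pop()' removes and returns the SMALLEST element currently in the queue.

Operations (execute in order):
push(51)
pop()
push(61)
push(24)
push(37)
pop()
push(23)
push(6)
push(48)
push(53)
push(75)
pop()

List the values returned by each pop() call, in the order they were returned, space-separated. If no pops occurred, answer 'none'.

push(51): heap contents = [51]
pop() → 51: heap contents = []
push(61): heap contents = [61]
push(24): heap contents = [24, 61]
push(37): heap contents = [24, 37, 61]
pop() → 24: heap contents = [37, 61]
push(23): heap contents = [23, 37, 61]
push(6): heap contents = [6, 23, 37, 61]
push(48): heap contents = [6, 23, 37, 48, 61]
push(53): heap contents = [6, 23, 37, 48, 53, 61]
push(75): heap contents = [6, 23, 37, 48, 53, 61, 75]
pop() → 6: heap contents = [23, 37, 48, 53, 61, 75]

Answer: 51 24 6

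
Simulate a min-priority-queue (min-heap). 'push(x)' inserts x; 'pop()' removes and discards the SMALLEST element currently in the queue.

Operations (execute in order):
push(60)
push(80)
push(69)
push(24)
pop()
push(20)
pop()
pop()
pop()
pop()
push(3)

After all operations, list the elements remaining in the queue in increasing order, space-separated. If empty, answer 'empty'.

Answer: 3

Derivation:
push(60): heap contents = [60]
push(80): heap contents = [60, 80]
push(69): heap contents = [60, 69, 80]
push(24): heap contents = [24, 60, 69, 80]
pop() → 24: heap contents = [60, 69, 80]
push(20): heap contents = [20, 60, 69, 80]
pop() → 20: heap contents = [60, 69, 80]
pop() → 60: heap contents = [69, 80]
pop() → 69: heap contents = [80]
pop() → 80: heap contents = []
push(3): heap contents = [3]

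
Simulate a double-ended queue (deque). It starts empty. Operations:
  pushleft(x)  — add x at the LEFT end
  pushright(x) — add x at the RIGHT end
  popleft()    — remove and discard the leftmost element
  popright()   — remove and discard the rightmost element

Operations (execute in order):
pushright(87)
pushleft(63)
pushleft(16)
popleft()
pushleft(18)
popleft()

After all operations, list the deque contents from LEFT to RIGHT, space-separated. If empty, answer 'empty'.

Answer: 63 87

Derivation:
pushright(87): [87]
pushleft(63): [63, 87]
pushleft(16): [16, 63, 87]
popleft(): [63, 87]
pushleft(18): [18, 63, 87]
popleft(): [63, 87]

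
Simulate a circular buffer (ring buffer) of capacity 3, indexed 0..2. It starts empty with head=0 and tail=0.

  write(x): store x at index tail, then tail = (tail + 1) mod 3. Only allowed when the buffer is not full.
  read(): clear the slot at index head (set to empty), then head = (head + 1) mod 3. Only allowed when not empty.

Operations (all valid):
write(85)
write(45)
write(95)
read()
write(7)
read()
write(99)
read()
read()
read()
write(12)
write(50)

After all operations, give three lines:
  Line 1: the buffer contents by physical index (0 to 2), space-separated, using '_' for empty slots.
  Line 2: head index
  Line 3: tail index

Answer: 50 _ 12
2
1

Derivation:
write(85): buf=[85 _ _], head=0, tail=1, size=1
write(45): buf=[85 45 _], head=0, tail=2, size=2
write(95): buf=[85 45 95], head=0, tail=0, size=3
read(): buf=[_ 45 95], head=1, tail=0, size=2
write(7): buf=[7 45 95], head=1, tail=1, size=3
read(): buf=[7 _ 95], head=2, tail=1, size=2
write(99): buf=[7 99 95], head=2, tail=2, size=3
read(): buf=[7 99 _], head=0, tail=2, size=2
read(): buf=[_ 99 _], head=1, tail=2, size=1
read(): buf=[_ _ _], head=2, tail=2, size=0
write(12): buf=[_ _ 12], head=2, tail=0, size=1
write(50): buf=[50 _ 12], head=2, tail=1, size=2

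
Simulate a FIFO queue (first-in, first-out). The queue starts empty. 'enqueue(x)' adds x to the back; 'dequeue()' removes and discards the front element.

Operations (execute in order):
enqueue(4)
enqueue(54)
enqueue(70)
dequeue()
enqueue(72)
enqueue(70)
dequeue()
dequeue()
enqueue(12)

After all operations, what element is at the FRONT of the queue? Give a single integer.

Answer: 72

Derivation:
enqueue(4): queue = [4]
enqueue(54): queue = [4, 54]
enqueue(70): queue = [4, 54, 70]
dequeue(): queue = [54, 70]
enqueue(72): queue = [54, 70, 72]
enqueue(70): queue = [54, 70, 72, 70]
dequeue(): queue = [70, 72, 70]
dequeue(): queue = [72, 70]
enqueue(12): queue = [72, 70, 12]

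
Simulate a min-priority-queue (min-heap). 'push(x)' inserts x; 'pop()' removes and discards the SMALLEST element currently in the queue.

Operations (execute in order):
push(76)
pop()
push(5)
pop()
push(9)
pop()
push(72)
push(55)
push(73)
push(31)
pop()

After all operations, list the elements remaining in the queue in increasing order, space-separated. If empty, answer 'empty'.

push(76): heap contents = [76]
pop() → 76: heap contents = []
push(5): heap contents = [5]
pop() → 5: heap contents = []
push(9): heap contents = [9]
pop() → 9: heap contents = []
push(72): heap contents = [72]
push(55): heap contents = [55, 72]
push(73): heap contents = [55, 72, 73]
push(31): heap contents = [31, 55, 72, 73]
pop() → 31: heap contents = [55, 72, 73]

Answer: 55 72 73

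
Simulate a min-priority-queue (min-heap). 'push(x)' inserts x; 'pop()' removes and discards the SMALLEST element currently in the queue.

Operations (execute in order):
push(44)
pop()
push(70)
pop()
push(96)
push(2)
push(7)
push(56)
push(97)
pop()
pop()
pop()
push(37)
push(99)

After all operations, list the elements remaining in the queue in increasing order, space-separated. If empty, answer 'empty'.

Answer: 37 96 97 99

Derivation:
push(44): heap contents = [44]
pop() → 44: heap contents = []
push(70): heap contents = [70]
pop() → 70: heap contents = []
push(96): heap contents = [96]
push(2): heap contents = [2, 96]
push(7): heap contents = [2, 7, 96]
push(56): heap contents = [2, 7, 56, 96]
push(97): heap contents = [2, 7, 56, 96, 97]
pop() → 2: heap contents = [7, 56, 96, 97]
pop() → 7: heap contents = [56, 96, 97]
pop() → 56: heap contents = [96, 97]
push(37): heap contents = [37, 96, 97]
push(99): heap contents = [37, 96, 97, 99]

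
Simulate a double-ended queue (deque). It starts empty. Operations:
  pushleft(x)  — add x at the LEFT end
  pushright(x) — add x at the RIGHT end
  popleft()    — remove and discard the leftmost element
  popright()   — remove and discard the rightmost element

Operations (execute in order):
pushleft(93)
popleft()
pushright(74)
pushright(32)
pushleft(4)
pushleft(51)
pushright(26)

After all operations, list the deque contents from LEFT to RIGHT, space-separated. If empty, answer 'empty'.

pushleft(93): [93]
popleft(): []
pushright(74): [74]
pushright(32): [74, 32]
pushleft(4): [4, 74, 32]
pushleft(51): [51, 4, 74, 32]
pushright(26): [51, 4, 74, 32, 26]

Answer: 51 4 74 32 26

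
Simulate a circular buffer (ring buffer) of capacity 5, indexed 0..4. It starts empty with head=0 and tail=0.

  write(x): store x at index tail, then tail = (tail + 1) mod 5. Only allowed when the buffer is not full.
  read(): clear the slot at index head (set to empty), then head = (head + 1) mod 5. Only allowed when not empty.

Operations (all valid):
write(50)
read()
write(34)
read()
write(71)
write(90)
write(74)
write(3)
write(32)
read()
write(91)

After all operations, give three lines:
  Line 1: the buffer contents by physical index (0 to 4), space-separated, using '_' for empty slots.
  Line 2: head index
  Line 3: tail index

Answer: 3 32 91 90 74
3
3

Derivation:
write(50): buf=[50 _ _ _ _], head=0, tail=1, size=1
read(): buf=[_ _ _ _ _], head=1, tail=1, size=0
write(34): buf=[_ 34 _ _ _], head=1, tail=2, size=1
read(): buf=[_ _ _ _ _], head=2, tail=2, size=0
write(71): buf=[_ _ 71 _ _], head=2, tail=3, size=1
write(90): buf=[_ _ 71 90 _], head=2, tail=4, size=2
write(74): buf=[_ _ 71 90 74], head=2, tail=0, size=3
write(3): buf=[3 _ 71 90 74], head=2, tail=1, size=4
write(32): buf=[3 32 71 90 74], head=2, tail=2, size=5
read(): buf=[3 32 _ 90 74], head=3, tail=2, size=4
write(91): buf=[3 32 91 90 74], head=3, tail=3, size=5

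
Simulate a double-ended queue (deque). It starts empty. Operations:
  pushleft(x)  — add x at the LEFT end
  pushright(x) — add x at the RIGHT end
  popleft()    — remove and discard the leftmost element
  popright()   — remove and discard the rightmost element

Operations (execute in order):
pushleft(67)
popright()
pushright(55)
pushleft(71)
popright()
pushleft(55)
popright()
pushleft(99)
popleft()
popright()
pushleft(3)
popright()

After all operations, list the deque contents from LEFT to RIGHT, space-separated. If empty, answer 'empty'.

pushleft(67): [67]
popright(): []
pushright(55): [55]
pushleft(71): [71, 55]
popright(): [71]
pushleft(55): [55, 71]
popright(): [55]
pushleft(99): [99, 55]
popleft(): [55]
popright(): []
pushleft(3): [3]
popright(): []

Answer: empty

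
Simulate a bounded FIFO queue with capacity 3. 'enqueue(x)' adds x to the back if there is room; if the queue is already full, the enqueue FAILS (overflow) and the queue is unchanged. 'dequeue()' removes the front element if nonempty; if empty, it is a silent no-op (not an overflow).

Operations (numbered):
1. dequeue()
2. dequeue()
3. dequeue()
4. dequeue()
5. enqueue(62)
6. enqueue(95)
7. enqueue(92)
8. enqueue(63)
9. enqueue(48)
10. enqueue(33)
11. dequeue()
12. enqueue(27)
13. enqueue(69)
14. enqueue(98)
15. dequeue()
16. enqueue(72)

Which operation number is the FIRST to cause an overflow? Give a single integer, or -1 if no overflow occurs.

Answer: 8

Derivation:
1. dequeue(): empty, no-op, size=0
2. dequeue(): empty, no-op, size=0
3. dequeue(): empty, no-op, size=0
4. dequeue(): empty, no-op, size=0
5. enqueue(62): size=1
6. enqueue(95): size=2
7. enqueue(92): size=3
8. enqueue(63): size=3=cap → OVERFLOW (fail)
9. enqueue(48): size=3=cap → OVERFLOW (fail)
10. enqueue(33): size=3=cap → OVERFLOW (fail)
11. dequeue(): size=2
12. enqueue(27): size=3
13. enqueue(69): size=3=cap → OVERFLOW (fail)
14. enqueue(98): size=3=cap → OVERFLOW (fail)
15. dequeue(): size=2
16. enqueue(72): size=3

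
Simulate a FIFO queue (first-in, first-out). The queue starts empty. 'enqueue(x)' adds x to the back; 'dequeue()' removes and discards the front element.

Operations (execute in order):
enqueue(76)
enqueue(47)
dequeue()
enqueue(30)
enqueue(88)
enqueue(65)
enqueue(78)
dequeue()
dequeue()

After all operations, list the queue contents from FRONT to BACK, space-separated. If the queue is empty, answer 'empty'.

Answer: 88 65 78

Derivation:
enqueue(76): [76]
enqueue(47): [76, 47]
dequeue(): [47]
enqueue(30): [47, 30]
enqueue(88): [47, 30, 88]
enqueue(65): [47, 30, 88, 65]
enqueue(78): [47, 30, 88, 65, 78]
dequeue(): [30, 88, 65, 78]
dequeue(): [88, 65, 78]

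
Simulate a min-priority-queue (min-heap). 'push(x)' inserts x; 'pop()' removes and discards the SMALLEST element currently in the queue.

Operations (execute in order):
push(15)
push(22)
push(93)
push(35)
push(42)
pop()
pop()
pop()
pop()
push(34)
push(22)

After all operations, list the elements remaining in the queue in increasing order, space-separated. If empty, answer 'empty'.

Answer: 22 34 93

Derivation:
push(15): heap contents = [15]
push(22): heap contents = [15, 22]
push(93): heap contents = [15, 22, 93]
push(35): heap contents = [15, 22, 35, 93]
push(42): heap contents = [15, 22, 35, 42, 93]
pop() → 15: heap contents = [22, 35, 42, 93]
pop() → 22: heap contents = [35, 42, 93]
pop() → 35: heap contents = [42, 93]
pop() → 42: heap contents = [93]
push(34): heap contents = [34, 93]
push(22): heap contents = [22, 34, 93]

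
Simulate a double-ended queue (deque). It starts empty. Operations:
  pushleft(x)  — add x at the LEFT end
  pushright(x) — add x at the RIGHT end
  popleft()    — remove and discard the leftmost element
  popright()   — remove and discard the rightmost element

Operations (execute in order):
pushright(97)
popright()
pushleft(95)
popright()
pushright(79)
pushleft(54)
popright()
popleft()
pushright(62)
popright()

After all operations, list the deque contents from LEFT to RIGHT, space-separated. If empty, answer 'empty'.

Answer: empty

Derivation:
pushright(97): [97]
popright(): []
pushleft(95): [95]
popright(): []
pushright(79): [79]
pushleft(54): [54, 79]
popright(): [54]
popleft(): []
pushright(62): [62]
popright(): []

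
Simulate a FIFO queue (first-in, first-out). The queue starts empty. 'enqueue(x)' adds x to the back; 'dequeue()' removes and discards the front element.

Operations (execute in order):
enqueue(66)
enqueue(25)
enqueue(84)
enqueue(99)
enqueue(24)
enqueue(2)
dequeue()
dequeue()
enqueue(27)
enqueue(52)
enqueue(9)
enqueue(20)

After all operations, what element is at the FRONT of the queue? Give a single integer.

enqueue(66): queue = [66]
enqueue(25): queue = [66, 25]
enqueue(84): queue = [66, 25, 84]
enqueue(99): queue = [66, 25, 84, 99]
enqueue(24): queue = [66, 25, 84, 99, 24]
enqueue(2): queue = [66, 25, 84, 99, 24, 2]
dequeue(): queue = [25, 84, 99, 24, 2]
dequeue(): queue = [84, 99, 24, 2]
enqueue(27): queue = [84, 99, 24, 2, 27]
enqueue(52): queue = [84, 99, 24, 2, 27, 52]
enqueue(9): queue = [84, 99, 24, 2, 27, 52, 9]
enqueue(20): queue = [84, 99, 24, 2, 27, 52, 9, 20]

Answer: 84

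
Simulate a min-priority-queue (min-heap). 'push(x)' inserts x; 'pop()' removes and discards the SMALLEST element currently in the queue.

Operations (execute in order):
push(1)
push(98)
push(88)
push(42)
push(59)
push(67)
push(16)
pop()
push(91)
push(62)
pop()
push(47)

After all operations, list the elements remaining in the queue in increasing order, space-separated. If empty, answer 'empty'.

Answer: 42 47 59 62 67 88 91 98

Derivation:
push(1): heap contents = [1]
push(98): heap contents = [1, 98]
push(88): heap contents = [1, 88, 98]
push(42): heap contents = [1, 42, 88, 98]
push(59): heap contents = [1, 42, 59, 88, 98]
push(67): heap contents = [1, 42, 59, 67, 88, 98]
push(16): heap contents = [1, 16, 42, 59, 67, 88, 98]
pop() → 1: heap contents = [16, 42, 59, 67, 88, 98]
push(91): heap contents = [16, 42, 59, 67, 88, 91, 98]
push(62): heap contents = [16, 42, 59, 62, 67, 88, 91, 98]
pop() → 16: heap contents = [42, 59, 62, 67, 88, 91, 98]
push(47): heap contents = [42, 47, 59, 62, 67, 88, 91, 98]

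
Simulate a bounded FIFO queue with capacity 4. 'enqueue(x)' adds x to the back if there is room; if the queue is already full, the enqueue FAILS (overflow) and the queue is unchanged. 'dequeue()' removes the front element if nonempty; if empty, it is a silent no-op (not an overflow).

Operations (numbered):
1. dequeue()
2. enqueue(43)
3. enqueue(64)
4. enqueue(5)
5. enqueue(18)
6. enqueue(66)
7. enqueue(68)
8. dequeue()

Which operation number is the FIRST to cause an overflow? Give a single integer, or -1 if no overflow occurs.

1. dequeue(): empty, no-op, size=0
2. enqueue(43): size=1
3. enqueue(64): size=2
4. enqueue(5): size=3
5. enqueue(18): size=4
6. enqueue(66): size=4=cap → OVERFLOW (fail)
7. enqueue(68): size=4=cap → OVERFLOW (fail)
8. dequeue(): size=3

Answer: 6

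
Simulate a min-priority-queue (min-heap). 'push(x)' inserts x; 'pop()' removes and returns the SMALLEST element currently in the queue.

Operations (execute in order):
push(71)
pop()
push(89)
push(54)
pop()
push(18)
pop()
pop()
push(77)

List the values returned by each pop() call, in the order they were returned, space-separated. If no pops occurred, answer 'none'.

Answer: 71 54 18 89

Derivation:
push(71): heap contents = [71]
pop() → 71: heap contents = []
push(89): heap contents = [89]
push(54): heap contents = [54, 89]
pop() → 54: heap contents = [89]
push(18): heap contents = [18, 89]
pop() → 18: heap contents = [89]
pop() → 89: heap contents = []
push(77): heap contents = [77]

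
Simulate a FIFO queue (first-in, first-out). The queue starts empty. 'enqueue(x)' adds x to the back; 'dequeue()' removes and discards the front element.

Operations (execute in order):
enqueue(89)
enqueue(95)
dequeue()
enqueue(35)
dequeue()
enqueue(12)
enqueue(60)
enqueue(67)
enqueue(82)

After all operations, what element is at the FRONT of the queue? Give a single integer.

Answer: 35

Derivation:
enqueue(89): queue = [89]
enqueue(95): queue = [89, 95]
dequeue(): queue = [95]
enqueue(35): queue = [95, 35]
dequeue(): queue = [35]
enqueue(12): queue = [35, 12]
enqueue(60): queue = [35, 12, 60]
enqueue(67): queue = [35, 12, 60, 67]
enqueue(82): queue = [35, 12, 60, 67, 82]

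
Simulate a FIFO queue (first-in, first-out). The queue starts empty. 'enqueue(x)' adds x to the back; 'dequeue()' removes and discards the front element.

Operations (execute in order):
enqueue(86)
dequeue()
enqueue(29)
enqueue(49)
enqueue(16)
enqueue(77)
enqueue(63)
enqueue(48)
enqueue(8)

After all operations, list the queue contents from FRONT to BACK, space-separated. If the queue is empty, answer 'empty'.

Answer: 29 49 16 77 63 48 8

Derivation:
enqueue(86): [86]
dequeue(): []
enqueue(29): [29]
enqueue(49): [29, 49]
enqueue(16): [29, 49, 16]
enqueue(77): [29, 49, 16, 77]
enqueue(63): [29, 49, 16, 77, 63]
enqueue(48): [29, 49, 16, 77, 63, 48]
enqueue(8): [29, 49, 16, 77, 63, 48, 8]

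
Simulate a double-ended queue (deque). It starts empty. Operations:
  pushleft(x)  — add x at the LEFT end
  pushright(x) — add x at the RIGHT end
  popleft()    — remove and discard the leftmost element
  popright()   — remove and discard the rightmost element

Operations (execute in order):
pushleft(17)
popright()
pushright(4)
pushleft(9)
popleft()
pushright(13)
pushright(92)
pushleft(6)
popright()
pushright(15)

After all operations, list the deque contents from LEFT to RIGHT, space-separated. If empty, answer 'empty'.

pushleft(17): [17]
popright(): []
pushright(4): [4]
pushleft(9): [9, 4]
popleft(): [4]
pushright(13): [4, 13]
pushright(92): [4, 13, 92]
pushleft(6): [6, 4, 13, 92]
popright(): [6, 4, 13]
pushright(15): [6, 4, 13, 15]

Answer: 6 4 13 15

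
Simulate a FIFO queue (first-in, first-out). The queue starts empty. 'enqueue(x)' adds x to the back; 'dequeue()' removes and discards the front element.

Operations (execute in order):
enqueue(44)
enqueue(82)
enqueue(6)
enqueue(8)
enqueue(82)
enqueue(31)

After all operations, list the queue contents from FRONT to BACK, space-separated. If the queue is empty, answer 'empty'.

Answer: 44 82 6 8 82 31

Derivation:
enqueue(44): [44]
enqueue(82): [44, 82]
enqueue(6): [44, 82, 6]
enqueue(8): [44, 82, 6, 8]
enqueue(82): [44, 82, 6, 8, 82]
enqueue(31): [44, 82, 6, 8, 82, 31]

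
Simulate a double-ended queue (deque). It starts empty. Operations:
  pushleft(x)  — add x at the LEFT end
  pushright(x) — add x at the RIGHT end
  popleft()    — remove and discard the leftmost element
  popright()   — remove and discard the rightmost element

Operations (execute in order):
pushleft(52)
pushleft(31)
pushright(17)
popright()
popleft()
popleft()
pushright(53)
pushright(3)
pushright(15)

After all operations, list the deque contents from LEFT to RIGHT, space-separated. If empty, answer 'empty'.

pushleft(52): [52]
pushleft(31): [31, 52]
pushright(17): [31, 52, 17]
popright(): [31, 52]
popleft(): [52]
popleft(): []
pushright(53): [53]
pushright(3): [53, 3]
pushright(15): [53, 3, 15]

Answer: 53 3 15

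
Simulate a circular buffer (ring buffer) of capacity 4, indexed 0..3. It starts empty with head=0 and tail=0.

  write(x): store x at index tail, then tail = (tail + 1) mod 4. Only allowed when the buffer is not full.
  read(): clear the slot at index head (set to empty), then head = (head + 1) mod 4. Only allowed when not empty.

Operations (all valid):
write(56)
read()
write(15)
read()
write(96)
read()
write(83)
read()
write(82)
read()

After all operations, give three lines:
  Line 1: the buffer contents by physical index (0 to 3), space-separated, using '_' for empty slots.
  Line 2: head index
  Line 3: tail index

Answer: _ _ _ _
1
1

Derivation:
write(56): buf=[56 _ _ _], head=0, tail=1, size=1
read(): buf=[_ _ _ _], head=1, tail=1, size=0
write(15): buf=[_ 15 _ _], head=1, tail=2, size=1
read(): buf=[_ _ _ _], head=2, tail=2, size=0
write(96): buf=[_ _ 96 _], head=2, tail=3, size=1
read(): buf=[_ _ _ _], head=3, tail=3, size=0
write(83): buf=[_ _ _ 83], head=3, tail=0, size=1
read(): buf=[_ _ _ _], head=0, tail=0, size=0
write(82): buf=[82 _ _ _], head=0, tail=1, size=1
read(): buf=[_ _ _ _], head=1, tail=1, size=0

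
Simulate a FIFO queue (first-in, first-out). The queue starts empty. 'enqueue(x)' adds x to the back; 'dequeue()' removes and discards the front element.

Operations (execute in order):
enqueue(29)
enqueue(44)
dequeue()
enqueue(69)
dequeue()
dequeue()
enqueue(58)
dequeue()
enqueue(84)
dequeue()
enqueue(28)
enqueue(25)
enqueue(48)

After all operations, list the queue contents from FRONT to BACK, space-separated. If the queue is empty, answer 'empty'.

enqueue(29): [29]
enqueue(44): [29, 44]
dequeue(): [44]
enqueue(69): [44, 69]
dequeue(): [69]
dequeue(): []
enqueue(58): [58]
dequeue(): []
enqueue(84): [84]
dequeue(): []
enqueue(28): [28]
enqueue(25): [28, 25]
enqueue(48): [28, 25, 48]

Answer: 28 25 48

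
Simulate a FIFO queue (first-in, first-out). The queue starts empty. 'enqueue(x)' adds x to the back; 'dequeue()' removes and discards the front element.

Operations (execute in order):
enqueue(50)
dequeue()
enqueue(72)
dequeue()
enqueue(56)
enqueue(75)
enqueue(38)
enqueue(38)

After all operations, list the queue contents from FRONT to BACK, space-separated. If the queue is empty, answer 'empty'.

enqueue(50): [50]
dequeue(): []
enqueue(72): [72]
dequeue(): []
enqueue(56): [56]
enqueue(75): [56, 75]
enqueue(38): [56, 75, 38]
enqueue(38): [56, 75, 38, 38]

Answer: 56 75 38 38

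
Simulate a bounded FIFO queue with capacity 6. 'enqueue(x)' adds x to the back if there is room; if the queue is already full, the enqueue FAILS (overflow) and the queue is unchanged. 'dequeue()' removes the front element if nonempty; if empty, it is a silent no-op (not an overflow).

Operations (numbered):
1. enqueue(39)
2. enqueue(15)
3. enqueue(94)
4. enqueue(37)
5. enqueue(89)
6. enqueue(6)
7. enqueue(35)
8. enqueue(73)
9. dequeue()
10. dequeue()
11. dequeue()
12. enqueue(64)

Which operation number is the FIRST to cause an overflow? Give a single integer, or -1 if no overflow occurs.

1. enqueue(39): size=1
2. enqueue(15): size=2
3. enqueue(94): size=3
4. enqueue(37): size=4
5. enqueue(89): size=5
6. enqueue(6): size=6
7. enqueue(35): size=6=cap → OVERFLOW (fail)
8. enqueue(73): size=6=cap → OVERFLOW (fail)
9. dequeue(): size=5
10. dequeue(): size=4
11. dequeue(): size=3
12. enqueue(64): size=4

Answer: 7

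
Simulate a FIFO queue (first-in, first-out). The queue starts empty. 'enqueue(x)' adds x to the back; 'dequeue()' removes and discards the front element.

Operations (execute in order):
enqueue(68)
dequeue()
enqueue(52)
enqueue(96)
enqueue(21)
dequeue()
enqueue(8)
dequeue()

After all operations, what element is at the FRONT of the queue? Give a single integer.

enqueue(68): queue = [68]
dequeue(): queue = []
enqueue(52): queue = [52]
enqueue(96): queue = [52, 96]
enqueue(21): queue = [52, 96, 21]
dequeue(): queue = [96, 21]
enqueue(8): queue = [96, 21, 8]
dequeue(): queue = [21, 8]

Answer: 21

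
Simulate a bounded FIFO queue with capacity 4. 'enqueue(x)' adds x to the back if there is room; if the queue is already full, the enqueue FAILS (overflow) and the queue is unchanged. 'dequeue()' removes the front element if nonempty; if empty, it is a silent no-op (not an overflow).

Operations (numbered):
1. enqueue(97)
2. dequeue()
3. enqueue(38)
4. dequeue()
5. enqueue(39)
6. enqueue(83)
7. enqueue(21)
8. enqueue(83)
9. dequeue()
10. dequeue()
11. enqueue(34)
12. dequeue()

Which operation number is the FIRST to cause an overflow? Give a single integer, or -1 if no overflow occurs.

1. enqueue(97): size=1
2. dequeue(): size=0
3. enqueue(38): size=1
4. dequeue(): size=0
5. enqueue(39): size=1
6. enqueue(83): size=2
7. enqueue(21): size=3
8. enqueue(83): size=4
9. dequeue(): size=3
10. dequeue(): size=2
11. enqueue(34): size=3
12. dequeue(): size=2

Answer: -1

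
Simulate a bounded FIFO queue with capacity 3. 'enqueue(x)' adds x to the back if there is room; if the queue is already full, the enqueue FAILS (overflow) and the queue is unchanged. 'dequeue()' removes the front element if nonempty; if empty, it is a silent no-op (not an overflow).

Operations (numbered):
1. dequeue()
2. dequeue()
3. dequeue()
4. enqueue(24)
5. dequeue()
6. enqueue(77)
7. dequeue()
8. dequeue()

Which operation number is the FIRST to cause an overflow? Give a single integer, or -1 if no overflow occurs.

1. dequeue(): empty, no-op, size=0
2. dequeue(): empty, no-op, size=0
3. dequeue(): empty, no-op, size=0
4. enqueue(24): size=1
5. dequeue(): size=0
6. enqueue(77): size=1
7. dequeue(): size=0
8. dequeue(): empty, no-op, size=0

Answer: -1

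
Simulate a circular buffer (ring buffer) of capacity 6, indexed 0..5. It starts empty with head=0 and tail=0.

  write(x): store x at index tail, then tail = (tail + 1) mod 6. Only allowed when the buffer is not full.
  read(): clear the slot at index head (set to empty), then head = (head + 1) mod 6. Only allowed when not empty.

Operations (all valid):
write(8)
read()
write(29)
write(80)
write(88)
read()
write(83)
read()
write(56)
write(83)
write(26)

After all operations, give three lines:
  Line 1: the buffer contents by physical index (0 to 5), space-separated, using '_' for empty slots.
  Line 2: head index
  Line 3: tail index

write(8): buf=[8 _ _ _ _ _], head=0, tail=1, size=1
read(): buf=[_ _ _ _ _ _], head=1, tail=1, size=0
write(29): buf=[_ 29 _ _ _ _], head=1, tail=2, size=1
write(80): buf=[_ 29 80 _ _ _], head=1, tail=3, size=2
write(88): buf=[_ 29 80 88 _ _], head=1, tail=4, size=3
read(): buf=[_ _ 80 88 _ _], head=2, tail=4, size=2
write(83): buf=[_ _ 80 88 83 _], head=2, tail=5, size=3
read(): buf=[_ _ _ 88 83 _], head=3, tail=5, size=2
write(56): buf=[_ _ _ 88 83 56], head=3, tail=0, size=3
write(83): buf=[83 _ _ 88 83 56], head=3, tail=1, size=4
write(26): buf=[83 26 _ 88 83 56], head=3, tail=2, size=5

Answer: 83 26 _ 88 83 56
3
2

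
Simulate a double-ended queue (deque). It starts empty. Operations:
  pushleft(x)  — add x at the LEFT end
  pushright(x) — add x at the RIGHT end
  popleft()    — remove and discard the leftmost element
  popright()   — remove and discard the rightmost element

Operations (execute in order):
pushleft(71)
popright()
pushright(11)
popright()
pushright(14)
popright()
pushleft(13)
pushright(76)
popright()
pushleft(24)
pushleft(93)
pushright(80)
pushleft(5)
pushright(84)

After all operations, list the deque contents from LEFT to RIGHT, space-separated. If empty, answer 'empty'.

pushleft(71): [71]
popright(): []
pushright(11): [11]
popright(): []
pushright(14): [14]
popright(): []
pushleft(13): [13]
pushright(76): [13, 76]
popright(): [13]
pushleft(24): [24, 13]
pushleft(93): [93, 24, 13]
pushright(80): [93, 24, 13, 80]
pushleft(5): [5, 93, 24, 13, 80]
pushright(84): [5, 93, 24, 13, 80, 84]

Answer: 5 93 24 13 80 84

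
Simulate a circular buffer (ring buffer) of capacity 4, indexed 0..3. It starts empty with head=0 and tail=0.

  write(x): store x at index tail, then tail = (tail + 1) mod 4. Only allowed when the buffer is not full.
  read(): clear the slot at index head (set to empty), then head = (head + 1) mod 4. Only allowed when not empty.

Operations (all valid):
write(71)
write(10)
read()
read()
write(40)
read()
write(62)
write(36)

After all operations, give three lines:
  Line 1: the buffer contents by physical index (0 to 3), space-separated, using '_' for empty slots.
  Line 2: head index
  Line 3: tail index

Answer: 36 _ _ 62
3
1

Derivation:
write(71): buf=[71 _ _ _], head=0, tail=1, size=1
write(10): buf=[71 10 _ _], head=0, tail=2, size=2
read(): buf=[_ 10 _ _], head=1, tail=2, size=1
read(): buf=[_ _ _ _], head=2, tail=2, size=0
write(40): buf=[_ _ 40 _], head=2, tail=3, size=1
read(): buf=[_ _ _ _], head=3, tail=3, size=0
write(62): buf=[_ _ _ 62], head=3, tail=0, size=1
write(36): buf=[36 _ _ 62], head=3, tail=1, size=2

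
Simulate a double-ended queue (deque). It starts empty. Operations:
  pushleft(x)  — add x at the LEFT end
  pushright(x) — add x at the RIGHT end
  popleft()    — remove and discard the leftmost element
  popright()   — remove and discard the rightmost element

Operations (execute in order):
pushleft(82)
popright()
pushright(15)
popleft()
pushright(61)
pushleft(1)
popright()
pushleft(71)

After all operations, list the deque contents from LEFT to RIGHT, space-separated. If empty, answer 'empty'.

pushleft(82): [82]
popright(): []
pushright(15): [15]
popleft(): []
pushright(61): [61]
pushleft(1): [1, 61]
popright(): [1]
pushleft(71): [71, 1]

Answer: 71 1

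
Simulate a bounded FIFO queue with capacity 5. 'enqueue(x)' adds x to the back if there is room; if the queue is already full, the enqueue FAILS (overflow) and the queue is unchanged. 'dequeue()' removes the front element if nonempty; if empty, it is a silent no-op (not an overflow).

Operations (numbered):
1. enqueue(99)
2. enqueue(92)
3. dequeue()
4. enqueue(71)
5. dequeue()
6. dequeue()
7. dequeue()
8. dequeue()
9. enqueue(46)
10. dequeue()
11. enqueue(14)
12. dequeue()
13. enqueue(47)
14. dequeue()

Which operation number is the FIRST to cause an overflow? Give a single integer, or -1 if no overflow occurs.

Answer: -1

Derivation:
1. enqueue(99): size=1
2. enqueue(92): size=2
3. dequeue(): size=1
4. enqueue(71): size=2
5. dequeue(): size=1
6. dequeue(): size=0
7. dequeue(): empty, no-op, size=0
8. dequeue(): empty, no-op, size=0
9. enqueue(46): size=1
10. dequeue(): size=0
11. enqueue(14): size=1
12. dequeue(): size=0
13. enqueue(47): size=1
14. dequeue(): size=0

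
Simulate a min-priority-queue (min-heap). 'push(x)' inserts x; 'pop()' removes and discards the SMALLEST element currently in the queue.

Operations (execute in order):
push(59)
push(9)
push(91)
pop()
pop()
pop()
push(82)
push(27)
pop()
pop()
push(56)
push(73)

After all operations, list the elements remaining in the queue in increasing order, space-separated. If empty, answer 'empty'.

push(59): heap contents = [59]
push(9): heap contents = [9, 59]
push(91): heap contents = [9, 59, 91]
pop() → 9: heap contents = [59, 91]
pop() → 59: heap contents = [91]
pop() → 91: heap contents = []
push(82): heap contents = [82]
push(27): heap contents = [27, 82]
pop() → 27: heap contents = [82]
pop() → 82: heap contents = []
push(56): heap contents = [56]
push(73): heap contents = [56, 73]

Answer: 56 73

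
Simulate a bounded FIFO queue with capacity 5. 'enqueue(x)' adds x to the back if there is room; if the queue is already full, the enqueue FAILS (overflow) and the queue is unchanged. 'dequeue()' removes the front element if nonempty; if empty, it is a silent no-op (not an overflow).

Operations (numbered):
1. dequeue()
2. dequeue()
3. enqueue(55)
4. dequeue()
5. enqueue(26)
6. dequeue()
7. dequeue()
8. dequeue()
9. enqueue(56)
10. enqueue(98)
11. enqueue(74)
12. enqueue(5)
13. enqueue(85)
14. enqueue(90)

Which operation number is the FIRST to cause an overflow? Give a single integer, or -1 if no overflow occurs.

1. dequeue(): empty, no-op, size=0
2. dequeue(): empty, no-op, size=0
3. enqueue(55): size=1
4. dequeue(): size=0
5. enqueue(26): size=1
6. dequeue(): size=0
7. dequeue(): empty, no-op, size=0
8. dequeue(): empty, no-op, size=0
9. enqueue(56): size=1
10. enqueue(98): size=2
11. enqueue(74): size=3
12. enqueue(5): size=4
13. enqueue(85): size=5
14. enqueue(90): size=5=cap → OVERFLOW (fail)

Answer: 14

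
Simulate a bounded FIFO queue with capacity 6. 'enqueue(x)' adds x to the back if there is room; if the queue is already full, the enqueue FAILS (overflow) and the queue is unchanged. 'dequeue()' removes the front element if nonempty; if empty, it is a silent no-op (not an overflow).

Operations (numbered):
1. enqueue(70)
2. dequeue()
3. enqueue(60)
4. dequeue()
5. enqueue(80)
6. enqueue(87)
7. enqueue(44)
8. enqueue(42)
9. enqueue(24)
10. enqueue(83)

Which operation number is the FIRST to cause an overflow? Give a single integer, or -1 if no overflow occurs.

Answer: -1

Derivation:
1. enqueue(70): size=1
2. dequeue(): size=0
3. enqueue(60): size=1
4. dequeue(): size=0
5. enqueue(80): size=1
6. enqueue(87): size=2
7. enqueue(44): size=3
8. enqueue(42): size=4
9. enqueue(24): size=5
10. enqueue(83): size=6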